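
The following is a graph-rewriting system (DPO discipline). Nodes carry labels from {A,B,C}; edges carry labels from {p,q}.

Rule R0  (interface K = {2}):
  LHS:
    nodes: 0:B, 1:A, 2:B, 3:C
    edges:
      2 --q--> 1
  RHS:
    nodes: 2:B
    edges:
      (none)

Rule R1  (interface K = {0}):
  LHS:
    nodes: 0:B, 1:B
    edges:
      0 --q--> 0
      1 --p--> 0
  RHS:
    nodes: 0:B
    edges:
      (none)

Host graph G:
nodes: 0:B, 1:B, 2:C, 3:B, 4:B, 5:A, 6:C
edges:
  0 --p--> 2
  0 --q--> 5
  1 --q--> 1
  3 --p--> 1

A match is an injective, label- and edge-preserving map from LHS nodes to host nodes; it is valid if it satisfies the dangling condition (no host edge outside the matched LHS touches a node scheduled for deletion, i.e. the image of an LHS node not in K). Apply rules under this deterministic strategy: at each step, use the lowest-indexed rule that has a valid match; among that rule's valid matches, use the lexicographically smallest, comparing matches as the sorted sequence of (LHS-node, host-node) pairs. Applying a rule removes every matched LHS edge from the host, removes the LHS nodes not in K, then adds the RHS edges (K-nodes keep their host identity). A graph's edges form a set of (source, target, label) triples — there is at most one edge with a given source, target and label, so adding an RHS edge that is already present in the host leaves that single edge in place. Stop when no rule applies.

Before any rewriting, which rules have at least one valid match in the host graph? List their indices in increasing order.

Answer: [R0,R1]

Derivation:
R0: 1 valid match — {0↦4, 1↦5, 2↦0, 3↦6}
R1: 1 valid match — {0↦1, 1↦3}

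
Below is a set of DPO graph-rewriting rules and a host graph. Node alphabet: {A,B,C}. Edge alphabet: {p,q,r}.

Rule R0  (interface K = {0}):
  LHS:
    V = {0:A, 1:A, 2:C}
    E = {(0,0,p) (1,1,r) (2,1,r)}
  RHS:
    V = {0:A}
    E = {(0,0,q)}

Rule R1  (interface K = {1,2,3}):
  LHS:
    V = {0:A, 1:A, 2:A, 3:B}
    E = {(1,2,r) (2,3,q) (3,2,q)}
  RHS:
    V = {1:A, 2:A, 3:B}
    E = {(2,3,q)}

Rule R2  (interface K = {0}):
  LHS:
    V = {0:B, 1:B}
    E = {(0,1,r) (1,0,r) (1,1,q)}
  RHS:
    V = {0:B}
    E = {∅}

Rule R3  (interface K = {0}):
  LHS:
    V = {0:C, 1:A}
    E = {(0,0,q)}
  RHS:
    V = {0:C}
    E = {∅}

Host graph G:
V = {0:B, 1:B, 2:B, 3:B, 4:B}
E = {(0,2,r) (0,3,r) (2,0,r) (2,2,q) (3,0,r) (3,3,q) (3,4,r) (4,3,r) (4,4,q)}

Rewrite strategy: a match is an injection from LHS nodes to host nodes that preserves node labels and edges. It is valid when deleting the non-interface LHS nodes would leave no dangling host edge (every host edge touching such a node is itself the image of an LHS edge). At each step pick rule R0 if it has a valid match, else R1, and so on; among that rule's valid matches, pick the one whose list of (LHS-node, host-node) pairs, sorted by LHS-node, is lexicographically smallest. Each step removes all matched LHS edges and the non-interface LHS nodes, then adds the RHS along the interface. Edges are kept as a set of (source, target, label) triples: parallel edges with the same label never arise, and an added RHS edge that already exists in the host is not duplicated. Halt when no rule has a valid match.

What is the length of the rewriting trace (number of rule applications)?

[0] host  ⇒  5 nodes, 9 edges  {0-r->2 0-r->3 2-r->0 2-q->2 3-r->0 3-q->3 3-r->4 4-r->3 4-q->4}
[1] R2 @ {0↦0, 1↦2}  ⇒  4 nodes, 6 edges  {0-r->3 3-r->0 3-q->3 3-r->4 4-r->3 4-q->4}
[2] R2 @ {0↦3, 1↦4}  ⇒  3 nodes, 3 edges  {0-r->3 3-r->0 3-q->3}
[3] R2 @ {0↦0, 1↦3}  ⇒  2 nodes, 0 edges  {∅}
halt: no rule applies after step 3

Answer: 3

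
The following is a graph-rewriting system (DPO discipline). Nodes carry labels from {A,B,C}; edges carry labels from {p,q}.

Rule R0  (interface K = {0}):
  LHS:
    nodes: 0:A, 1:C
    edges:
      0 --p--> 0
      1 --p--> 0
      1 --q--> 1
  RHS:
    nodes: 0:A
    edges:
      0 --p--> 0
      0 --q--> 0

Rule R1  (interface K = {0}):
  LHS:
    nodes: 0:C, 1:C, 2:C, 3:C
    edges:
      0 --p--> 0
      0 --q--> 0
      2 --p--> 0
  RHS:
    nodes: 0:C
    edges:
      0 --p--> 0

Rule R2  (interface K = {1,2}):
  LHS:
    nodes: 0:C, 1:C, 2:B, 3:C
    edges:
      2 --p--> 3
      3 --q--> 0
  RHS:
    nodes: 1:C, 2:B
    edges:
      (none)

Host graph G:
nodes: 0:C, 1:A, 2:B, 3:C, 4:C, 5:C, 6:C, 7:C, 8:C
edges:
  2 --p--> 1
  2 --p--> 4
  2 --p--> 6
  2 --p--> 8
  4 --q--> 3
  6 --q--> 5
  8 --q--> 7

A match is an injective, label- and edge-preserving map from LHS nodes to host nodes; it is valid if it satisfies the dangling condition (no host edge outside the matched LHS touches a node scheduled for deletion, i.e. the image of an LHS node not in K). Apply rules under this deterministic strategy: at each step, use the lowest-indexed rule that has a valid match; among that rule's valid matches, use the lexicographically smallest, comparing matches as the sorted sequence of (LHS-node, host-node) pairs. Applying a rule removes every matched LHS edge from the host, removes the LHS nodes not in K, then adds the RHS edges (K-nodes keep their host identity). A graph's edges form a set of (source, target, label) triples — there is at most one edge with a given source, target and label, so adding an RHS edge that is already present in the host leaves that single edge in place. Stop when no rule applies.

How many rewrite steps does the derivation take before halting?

Answer: 3

Rewrite trace:
start.  V:9 E:7  edges: 2-p->1 2-p->4 2-p->6 2-p->8 4-q->3 6-q->5 8-q->7
1. fire R2 via {0↦3, 1↦0, 2↦2, 3↦4}  →  V:7 E:5  edges: 2-p->1 2-p->6 2-p->8 6-q->5 8-q->7
2. fire R2 via {0↦5, 1↦0, 2↦2, 3↦6}  →  V:5 E:3  edges: 2-p->1 2-p->8 8-q->7
3. fire R2 via {0↦7, 1↦0, 2↦2, 3↦8}  →  V:3 E:1  edges: 2-p->1
final graph: no rule applies after step 3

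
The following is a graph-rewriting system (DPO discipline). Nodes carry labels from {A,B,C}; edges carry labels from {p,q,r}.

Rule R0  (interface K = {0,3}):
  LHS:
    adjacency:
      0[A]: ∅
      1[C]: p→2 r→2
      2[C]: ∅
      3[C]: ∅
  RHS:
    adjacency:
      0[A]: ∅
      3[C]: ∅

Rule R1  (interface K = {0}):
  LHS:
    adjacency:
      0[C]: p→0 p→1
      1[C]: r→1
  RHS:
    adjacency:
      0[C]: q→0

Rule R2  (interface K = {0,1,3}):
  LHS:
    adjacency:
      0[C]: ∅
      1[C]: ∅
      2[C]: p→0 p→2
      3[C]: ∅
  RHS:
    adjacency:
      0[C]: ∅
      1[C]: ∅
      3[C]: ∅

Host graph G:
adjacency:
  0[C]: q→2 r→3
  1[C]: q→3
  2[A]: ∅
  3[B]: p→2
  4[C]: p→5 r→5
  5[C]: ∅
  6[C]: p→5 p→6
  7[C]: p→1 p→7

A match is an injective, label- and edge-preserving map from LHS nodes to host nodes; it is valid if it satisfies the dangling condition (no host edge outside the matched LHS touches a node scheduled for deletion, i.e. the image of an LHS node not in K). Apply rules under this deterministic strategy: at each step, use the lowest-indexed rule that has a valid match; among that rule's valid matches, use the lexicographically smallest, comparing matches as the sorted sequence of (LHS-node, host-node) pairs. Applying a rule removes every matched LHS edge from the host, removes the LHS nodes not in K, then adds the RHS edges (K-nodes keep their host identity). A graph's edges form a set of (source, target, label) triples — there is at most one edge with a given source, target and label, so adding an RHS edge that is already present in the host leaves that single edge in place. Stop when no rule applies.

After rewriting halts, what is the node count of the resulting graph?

start.  V:8 E:10  edges: 0-q->2 0-r->3 1-q->3 3-p->2 4-p->5 4-r->5 6-p->5 6-p->6 7-p->1 7-p->7
1. fire R2 via {0↦1, 1↦0, 2↦7, 3↦4}  →  V:7 E:8  edges: 0-q->2 0-r->3 1-q->3 3-p->2 4-p->5 4-r->5 6-p->5 6-p->6
2. fire R2 via {0↦5, 1↦0, 2↦6, 3↦1}  →  V:6 E:6  edges: 0-q->2 0-r->3 1-q->3 3-p->2 4-p->5 4-r->5
3. fire R0 via {0↦2, 1↦4, 2↦5, 3↦0}  →  V:4 E:4  edges: 0-q->2 0-r->3 1-q->3 3-p->2
final graph: no rule applies after step 3
NF nodes: {0:C, 1:C, 2:A, 3:B}

Answer: 4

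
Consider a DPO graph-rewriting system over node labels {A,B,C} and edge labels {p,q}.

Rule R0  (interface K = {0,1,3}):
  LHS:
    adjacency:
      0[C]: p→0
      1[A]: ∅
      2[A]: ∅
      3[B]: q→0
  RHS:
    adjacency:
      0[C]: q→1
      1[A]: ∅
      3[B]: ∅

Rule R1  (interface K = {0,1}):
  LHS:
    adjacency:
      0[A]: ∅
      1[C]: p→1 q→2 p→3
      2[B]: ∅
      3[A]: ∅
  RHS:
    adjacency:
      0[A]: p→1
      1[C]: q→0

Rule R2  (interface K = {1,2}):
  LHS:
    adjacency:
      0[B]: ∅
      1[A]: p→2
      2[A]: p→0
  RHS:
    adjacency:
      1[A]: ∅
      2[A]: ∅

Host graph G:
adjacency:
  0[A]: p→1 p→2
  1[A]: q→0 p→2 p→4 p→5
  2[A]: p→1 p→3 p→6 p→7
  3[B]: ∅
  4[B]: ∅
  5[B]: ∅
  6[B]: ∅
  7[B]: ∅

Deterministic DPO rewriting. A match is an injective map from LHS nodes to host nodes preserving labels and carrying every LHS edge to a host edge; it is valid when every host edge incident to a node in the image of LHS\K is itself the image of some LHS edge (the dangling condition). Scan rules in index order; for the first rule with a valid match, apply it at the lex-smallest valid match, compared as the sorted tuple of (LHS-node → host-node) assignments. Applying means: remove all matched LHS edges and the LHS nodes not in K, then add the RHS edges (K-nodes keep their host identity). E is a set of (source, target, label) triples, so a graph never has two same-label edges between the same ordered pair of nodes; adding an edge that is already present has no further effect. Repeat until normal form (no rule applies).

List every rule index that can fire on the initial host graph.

R0: no valid match — LHS pattern not found
R1: no valid match — LHS pattern not found
R2: 10 valid matches — {0↦3, 1↦0, 2↦2}, {0↦3, 1↦1, 2↦2}, {0↦4, 1↦0, 2↦1} (+7 more)

Answer: [R2]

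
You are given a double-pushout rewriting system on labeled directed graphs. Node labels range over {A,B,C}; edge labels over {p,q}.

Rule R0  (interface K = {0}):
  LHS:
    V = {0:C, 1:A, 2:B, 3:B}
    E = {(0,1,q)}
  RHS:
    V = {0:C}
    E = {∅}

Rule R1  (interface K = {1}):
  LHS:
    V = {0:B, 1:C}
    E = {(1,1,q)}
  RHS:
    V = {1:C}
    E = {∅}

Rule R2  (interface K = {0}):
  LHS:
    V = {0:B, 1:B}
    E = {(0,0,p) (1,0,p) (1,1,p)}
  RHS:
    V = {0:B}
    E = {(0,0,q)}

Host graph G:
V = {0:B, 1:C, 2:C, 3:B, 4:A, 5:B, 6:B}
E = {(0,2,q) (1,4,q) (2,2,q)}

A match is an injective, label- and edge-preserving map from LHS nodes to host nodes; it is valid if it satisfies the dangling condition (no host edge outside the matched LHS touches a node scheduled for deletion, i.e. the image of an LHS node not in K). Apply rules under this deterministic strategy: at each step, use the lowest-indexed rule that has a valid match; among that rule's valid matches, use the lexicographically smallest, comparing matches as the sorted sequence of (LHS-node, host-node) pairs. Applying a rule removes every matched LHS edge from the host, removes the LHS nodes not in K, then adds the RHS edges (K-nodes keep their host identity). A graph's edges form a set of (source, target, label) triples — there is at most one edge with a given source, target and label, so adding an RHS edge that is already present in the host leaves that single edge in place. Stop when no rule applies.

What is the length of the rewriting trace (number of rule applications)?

Answer: 2

Rewrite trace:
start.  V:7 E:3  edges: 0-q->2 1-q->4 2-q->2
1. fire R0 via {0↦1, 1↦4, 2↦3, 3↦5}  →  V:4 E:2  edges: 0-q->2 2-q->2
2. fire R1 via {0↦6, 1↦2}  →  V:3 E:1  edges: 0-q->2
normal form: no rule applies after step 2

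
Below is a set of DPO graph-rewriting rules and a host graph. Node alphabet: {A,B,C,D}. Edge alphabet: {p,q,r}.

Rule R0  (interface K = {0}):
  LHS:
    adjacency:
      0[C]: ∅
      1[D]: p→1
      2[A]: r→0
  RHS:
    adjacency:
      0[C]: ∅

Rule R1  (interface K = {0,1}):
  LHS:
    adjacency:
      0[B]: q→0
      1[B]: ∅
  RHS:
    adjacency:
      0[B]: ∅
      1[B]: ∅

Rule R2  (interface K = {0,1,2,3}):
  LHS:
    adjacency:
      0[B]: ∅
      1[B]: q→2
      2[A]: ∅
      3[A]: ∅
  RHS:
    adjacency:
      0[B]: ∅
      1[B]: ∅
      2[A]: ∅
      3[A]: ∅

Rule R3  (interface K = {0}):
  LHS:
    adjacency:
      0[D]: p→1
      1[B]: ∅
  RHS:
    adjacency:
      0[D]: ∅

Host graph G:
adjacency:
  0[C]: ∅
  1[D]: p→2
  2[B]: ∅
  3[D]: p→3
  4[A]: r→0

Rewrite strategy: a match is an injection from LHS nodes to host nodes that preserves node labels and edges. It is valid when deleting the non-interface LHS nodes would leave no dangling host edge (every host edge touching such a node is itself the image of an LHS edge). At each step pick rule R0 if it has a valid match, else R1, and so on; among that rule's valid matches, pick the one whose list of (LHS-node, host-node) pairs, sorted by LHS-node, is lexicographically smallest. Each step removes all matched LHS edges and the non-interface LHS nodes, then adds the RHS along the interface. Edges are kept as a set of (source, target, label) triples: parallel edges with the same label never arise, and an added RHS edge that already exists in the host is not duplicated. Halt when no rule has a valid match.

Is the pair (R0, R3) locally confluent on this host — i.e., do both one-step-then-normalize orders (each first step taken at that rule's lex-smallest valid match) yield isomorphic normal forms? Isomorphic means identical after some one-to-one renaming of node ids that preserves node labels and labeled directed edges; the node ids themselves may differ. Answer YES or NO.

branch R0-first: apply at {0↦0, 1↦3, 2↦4} → |E|=1, then 1 more step(s) → NF |V|=2 |E|=0 V={0:C, 1:D} E=∅
branch R3-first: apply at {0↦1, 1↦2} → |E|=2, then 1 more step(s) → NF |V|=2 |E|=0 V={0:C, 1:D} E=∅
graphs isomorphic (equal up to label-preserving node renaming)

Answer: YES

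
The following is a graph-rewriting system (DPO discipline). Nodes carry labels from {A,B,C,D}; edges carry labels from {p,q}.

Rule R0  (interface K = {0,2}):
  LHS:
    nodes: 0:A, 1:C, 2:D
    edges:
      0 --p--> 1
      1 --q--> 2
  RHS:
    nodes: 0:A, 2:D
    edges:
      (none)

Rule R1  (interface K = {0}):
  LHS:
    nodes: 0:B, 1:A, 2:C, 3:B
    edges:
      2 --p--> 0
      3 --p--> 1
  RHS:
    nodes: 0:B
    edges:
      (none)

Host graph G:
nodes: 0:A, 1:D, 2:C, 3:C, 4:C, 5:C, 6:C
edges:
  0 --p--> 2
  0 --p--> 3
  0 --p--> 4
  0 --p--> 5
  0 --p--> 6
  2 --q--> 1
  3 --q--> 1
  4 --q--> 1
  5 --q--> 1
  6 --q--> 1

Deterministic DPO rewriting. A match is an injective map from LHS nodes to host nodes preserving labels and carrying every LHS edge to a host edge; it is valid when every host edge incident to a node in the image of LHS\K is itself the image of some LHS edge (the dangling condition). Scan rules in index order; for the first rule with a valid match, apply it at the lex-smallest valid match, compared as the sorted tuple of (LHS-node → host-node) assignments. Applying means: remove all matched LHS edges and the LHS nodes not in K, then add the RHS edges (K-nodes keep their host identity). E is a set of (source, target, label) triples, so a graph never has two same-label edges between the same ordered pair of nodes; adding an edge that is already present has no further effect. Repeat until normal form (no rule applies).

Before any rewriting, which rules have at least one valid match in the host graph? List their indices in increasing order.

Answer: [R0]

Derivation:
R0: 5 valid matches — {0↦0, 1↦2, 2↦1}, {0↦0, 1↦3, 2↦1}, {0↦0, 1↦4, 2↦1} (+2 more)
R1: no valid match — LHS pattern not found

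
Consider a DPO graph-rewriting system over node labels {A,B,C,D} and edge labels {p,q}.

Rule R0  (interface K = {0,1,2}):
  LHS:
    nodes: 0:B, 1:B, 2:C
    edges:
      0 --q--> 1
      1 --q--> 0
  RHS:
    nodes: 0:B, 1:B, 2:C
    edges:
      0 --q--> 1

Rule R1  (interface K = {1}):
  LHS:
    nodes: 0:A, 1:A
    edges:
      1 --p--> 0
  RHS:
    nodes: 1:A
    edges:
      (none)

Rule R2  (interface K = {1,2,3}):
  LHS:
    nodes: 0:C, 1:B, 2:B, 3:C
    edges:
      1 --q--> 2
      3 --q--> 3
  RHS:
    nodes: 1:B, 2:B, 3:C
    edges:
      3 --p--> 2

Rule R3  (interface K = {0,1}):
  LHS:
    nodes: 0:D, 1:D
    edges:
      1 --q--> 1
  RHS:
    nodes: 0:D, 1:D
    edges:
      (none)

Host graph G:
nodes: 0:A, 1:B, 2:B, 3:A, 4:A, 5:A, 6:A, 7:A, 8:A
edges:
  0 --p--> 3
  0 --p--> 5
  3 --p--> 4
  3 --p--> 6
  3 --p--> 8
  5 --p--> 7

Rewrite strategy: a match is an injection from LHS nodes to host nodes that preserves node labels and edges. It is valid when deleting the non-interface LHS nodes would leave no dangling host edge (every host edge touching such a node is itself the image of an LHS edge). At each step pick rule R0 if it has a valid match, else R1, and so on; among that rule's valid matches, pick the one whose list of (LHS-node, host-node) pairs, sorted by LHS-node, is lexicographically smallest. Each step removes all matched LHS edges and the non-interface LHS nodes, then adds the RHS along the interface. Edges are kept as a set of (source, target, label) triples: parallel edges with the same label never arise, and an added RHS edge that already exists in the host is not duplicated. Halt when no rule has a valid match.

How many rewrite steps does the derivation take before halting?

initial: |V|=9 |E|=6  E = 0-p->3 0-p->5 3-p->4 3-p->6 3-p->8 5-p->7
step 1: apply R1 at {0↦4, 1↦3}  → |V|=8 |E|=5  E = 0-p->3 0-p->5 3-p->6 3-p->8 5-p->7
step 2: apply R1 at {0↦6, 1↦3}  → |V|=7 |E|=4  E = 0-p->3 0-p->5 3-p->8 5-p->7
step 3: apply R1 at {0↦7, 1↦5}  → |V|=6 |E|=3  E = 0-p->3 0-p->5 3-p->8
step 4: apply R1 at {0↦5, 1↦0}  → |V|=5 |E|=2  E = 0-p->3 3-p->8
step 5: apply R1 at {0↦8, 1↦3}  → |V|=4 |E|=1  E = 0-p->3
step 6: apply R1 at {0↦3, 1↦0}  → |V|=3 |E|=0  E = ∅
final graph: no rule applies after step 6

Answer: 6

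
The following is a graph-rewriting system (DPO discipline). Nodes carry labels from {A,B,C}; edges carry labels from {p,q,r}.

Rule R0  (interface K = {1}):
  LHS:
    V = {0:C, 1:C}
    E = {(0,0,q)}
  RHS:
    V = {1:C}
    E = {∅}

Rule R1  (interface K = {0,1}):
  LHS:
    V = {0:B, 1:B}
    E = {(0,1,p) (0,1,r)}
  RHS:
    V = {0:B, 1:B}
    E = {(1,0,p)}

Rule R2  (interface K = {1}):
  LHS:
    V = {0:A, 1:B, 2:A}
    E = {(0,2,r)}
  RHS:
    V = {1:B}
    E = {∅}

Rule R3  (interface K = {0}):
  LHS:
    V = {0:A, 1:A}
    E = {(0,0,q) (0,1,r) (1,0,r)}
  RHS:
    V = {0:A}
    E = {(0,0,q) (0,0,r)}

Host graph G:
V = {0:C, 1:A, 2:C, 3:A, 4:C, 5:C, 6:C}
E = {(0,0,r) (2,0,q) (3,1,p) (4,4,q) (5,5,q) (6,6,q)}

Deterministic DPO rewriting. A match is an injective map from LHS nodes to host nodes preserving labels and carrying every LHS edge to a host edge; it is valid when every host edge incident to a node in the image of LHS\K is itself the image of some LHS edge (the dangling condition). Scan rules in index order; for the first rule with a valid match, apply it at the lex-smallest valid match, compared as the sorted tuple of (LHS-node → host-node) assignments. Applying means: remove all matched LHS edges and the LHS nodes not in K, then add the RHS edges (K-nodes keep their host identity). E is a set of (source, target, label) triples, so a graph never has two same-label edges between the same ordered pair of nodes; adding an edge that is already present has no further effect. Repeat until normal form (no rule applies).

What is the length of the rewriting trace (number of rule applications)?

Answer: 3

Derivation:
initial: |V|=7 |E|=6  E = 0-r->0 2-q->0 3-p->1 4-q->4 5-q->5 6-q->6
step 1: apply R0 at {0↦4, 1↦0}  → |V|=6 |E|=5  E = 0-r->0 2-q->0 3-p->1 5-q->5 6-q->6
step 2: apply R0 at {0↦5, 1↦0}  → |V|=5 |E|=4  E = 0-r->0 2-q->0 3-p->1 6-q->6
step 3: apply R0 at {0↦6, 1↦0}  → |V|=4 |E|=3  E = 0-r->0 2-q->0 3-p->1
normal form: no rule applies after step 3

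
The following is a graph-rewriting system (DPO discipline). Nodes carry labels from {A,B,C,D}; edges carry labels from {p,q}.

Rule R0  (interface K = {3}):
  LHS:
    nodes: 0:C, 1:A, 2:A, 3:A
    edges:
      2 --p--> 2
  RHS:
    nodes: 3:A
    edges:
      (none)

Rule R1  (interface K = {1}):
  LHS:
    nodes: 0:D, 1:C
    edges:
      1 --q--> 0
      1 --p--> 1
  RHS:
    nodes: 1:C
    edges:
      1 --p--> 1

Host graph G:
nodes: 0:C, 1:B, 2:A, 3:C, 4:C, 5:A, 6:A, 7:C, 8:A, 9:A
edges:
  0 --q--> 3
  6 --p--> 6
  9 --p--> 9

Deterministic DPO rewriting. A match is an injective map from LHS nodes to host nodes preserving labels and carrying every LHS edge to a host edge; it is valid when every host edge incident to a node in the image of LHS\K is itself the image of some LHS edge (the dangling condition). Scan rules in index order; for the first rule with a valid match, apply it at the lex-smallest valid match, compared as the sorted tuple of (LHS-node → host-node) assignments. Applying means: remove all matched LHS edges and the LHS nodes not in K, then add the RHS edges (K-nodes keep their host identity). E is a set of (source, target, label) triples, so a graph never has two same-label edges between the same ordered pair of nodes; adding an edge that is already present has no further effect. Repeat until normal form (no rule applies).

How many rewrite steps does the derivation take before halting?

[0] host  ⇒  10 nodes, 3 edges  {0-q->3 6-p->6 9-p->9}
[1] R0 @ {0↦4, 1↦2, 2↦6, 3↦5}  ⇒  7 nodes, 2 edges  {0-q->3 9-p->9}
[2] R0 @ {0↦7, 1↦5, 2↦9, 3↦8}  ⇒  4 nodes, 1 edges  {0-q->3}
final graph: no rule applies after step 2

Answer: 2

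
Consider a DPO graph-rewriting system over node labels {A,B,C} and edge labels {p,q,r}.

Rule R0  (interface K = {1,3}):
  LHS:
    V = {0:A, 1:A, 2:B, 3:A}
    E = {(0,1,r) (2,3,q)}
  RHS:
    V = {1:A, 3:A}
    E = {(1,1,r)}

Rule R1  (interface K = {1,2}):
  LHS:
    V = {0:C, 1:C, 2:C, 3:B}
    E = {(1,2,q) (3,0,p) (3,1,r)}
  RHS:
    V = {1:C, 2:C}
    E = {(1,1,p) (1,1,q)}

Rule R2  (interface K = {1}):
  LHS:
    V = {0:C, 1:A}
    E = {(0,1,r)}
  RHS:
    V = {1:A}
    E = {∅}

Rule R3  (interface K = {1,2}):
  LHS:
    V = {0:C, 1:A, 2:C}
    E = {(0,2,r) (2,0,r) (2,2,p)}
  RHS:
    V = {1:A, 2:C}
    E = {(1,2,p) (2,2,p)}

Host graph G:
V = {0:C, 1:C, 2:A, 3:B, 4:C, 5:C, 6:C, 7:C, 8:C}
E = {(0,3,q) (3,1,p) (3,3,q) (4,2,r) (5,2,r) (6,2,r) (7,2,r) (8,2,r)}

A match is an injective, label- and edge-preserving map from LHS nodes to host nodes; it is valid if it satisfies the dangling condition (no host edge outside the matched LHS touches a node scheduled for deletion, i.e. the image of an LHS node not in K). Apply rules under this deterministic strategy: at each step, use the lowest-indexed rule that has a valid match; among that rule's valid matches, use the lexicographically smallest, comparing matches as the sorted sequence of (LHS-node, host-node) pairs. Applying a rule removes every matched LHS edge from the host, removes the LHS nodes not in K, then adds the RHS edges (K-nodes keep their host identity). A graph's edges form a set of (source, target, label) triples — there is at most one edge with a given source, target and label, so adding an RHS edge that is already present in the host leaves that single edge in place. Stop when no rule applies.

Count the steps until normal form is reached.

[0] host  ⇒  9 nodes, 8 edges  {0-q->3 3-p->1 3-q->3 4-r->2 5-r->2 6-r->2 7-r->2 8-r->2}
[1] R2 @ {0↦4, 1↦2}  ⇒  8 nodes, 7 edges  {0-q->3 3-p->1 3-q->3 5-r->2 6-r->2 7-r->2 8-r->2}
[2] R2 @ {0↦5, 1↦2}  ⇒  7 nodes, 6 edges  {0-q->3 3-p->1 3-q->3 6-r->2 7-r->2 8-r->2}
[3] R2 @ {0↦6, 1↦2}  ⇒  6 nodes, 5 edges  {0-q->3 3-p->1 3-q->3 7-r->2 8-r->2}
[4] R2 @ {0↦7, 1↦2}  ⇒  5 nodes, 4 edges  {0-q->3 3-p->1 3-q->3 8-r->2}
[5] R2 @ {0↦8, 1↦2}  ⇒  4 nodes, 3 edges  {0-q->3 3-p->1 3-q->3}
normal form: no rule applies after step 5

Answer: 5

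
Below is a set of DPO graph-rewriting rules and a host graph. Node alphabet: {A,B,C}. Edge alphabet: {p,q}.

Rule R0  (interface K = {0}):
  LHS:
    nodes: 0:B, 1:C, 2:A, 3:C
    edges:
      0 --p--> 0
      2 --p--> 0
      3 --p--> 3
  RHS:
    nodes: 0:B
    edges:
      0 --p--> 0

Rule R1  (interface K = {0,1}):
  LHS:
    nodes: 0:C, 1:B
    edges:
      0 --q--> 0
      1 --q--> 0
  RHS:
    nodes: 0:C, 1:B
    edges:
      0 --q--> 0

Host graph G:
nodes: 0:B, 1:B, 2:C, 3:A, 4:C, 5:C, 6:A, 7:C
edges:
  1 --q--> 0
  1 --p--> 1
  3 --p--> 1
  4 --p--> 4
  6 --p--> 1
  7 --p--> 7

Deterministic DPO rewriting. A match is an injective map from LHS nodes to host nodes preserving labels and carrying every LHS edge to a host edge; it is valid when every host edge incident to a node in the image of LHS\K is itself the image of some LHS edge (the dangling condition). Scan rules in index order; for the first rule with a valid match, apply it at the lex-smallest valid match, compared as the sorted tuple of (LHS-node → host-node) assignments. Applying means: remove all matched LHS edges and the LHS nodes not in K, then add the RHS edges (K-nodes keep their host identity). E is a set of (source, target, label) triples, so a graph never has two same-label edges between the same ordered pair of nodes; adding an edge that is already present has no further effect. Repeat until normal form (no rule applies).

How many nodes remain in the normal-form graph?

start.  V:8 E:6  edges: 1-q->0 1-p->1 3-p->1 4-p->4 6-p->1 7-p->7
1. fire R0 via {0↦1, 1↦2, 2↦3, 3↦4}  →  V:5 E:4  edges: 1-q->0 1-p->1 6-p->1 7-p->7
2. fire R0 via {0↦1, 1↦5, 2↦6, 3↦7}  →  V:2 E:2  edges: 1-q->0 1-p->1
normal form: no rule applies after step 2
NF nodes: {0:B, 1:B}

Answer: 2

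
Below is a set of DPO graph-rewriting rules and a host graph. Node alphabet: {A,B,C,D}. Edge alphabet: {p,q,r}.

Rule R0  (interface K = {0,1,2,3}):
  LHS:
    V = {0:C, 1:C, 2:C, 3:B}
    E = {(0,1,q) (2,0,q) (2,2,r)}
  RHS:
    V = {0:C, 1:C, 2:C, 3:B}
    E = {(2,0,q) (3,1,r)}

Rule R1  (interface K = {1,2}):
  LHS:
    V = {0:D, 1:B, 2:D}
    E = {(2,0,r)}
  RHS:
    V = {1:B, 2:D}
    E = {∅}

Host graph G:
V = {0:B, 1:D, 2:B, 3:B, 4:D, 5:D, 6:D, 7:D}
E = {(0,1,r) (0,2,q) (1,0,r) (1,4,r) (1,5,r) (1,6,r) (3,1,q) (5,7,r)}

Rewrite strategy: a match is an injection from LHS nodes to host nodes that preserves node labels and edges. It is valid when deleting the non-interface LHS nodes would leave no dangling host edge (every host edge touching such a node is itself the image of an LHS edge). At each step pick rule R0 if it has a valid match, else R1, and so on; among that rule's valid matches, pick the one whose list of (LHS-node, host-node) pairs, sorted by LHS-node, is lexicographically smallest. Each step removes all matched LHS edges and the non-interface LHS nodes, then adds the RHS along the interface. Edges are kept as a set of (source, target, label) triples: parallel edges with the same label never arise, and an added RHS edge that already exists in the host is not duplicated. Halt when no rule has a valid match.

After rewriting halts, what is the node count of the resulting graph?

initial: |V|=8 |E|=8  E = 0-r->1 0-q->2 1-r->0 1-r->4 1-r->5 1-r->6 3-q->1 5-r->7
step 1: apply R1 at {0↦4, 1↦0, 2↦1}  → |V|=7 |E|=7  E = 0-r->1 0-q->2 1-r->0 1-r->5 1-r->6 3-q->1 5-r->7
step 2: apply R1 at {0↦6, 1↦0, 2↦1}  → |V|=6 |E|=6  E = 0-r->1 0-q->2 1-r->0 1-r->5 3-q->1 5-r->7
step 3: apply R1 at {0↦7, 1↦0, 2↦5}  → |V|=5 |E|=5  E = 0-r->1 0-q->2 1-r->0 1-r->5 3-q->1
step 4: apply R1 at {0↦5, 1↦0, 2↦1}  → |V|=4 |E|=4  E = 0-r->1 0-q->2 1-r->0 3-q->1
normal form: no rule applies after step 4
NF nodes: {0:B, 1:D, 2:B, 3:B}

Answer: 4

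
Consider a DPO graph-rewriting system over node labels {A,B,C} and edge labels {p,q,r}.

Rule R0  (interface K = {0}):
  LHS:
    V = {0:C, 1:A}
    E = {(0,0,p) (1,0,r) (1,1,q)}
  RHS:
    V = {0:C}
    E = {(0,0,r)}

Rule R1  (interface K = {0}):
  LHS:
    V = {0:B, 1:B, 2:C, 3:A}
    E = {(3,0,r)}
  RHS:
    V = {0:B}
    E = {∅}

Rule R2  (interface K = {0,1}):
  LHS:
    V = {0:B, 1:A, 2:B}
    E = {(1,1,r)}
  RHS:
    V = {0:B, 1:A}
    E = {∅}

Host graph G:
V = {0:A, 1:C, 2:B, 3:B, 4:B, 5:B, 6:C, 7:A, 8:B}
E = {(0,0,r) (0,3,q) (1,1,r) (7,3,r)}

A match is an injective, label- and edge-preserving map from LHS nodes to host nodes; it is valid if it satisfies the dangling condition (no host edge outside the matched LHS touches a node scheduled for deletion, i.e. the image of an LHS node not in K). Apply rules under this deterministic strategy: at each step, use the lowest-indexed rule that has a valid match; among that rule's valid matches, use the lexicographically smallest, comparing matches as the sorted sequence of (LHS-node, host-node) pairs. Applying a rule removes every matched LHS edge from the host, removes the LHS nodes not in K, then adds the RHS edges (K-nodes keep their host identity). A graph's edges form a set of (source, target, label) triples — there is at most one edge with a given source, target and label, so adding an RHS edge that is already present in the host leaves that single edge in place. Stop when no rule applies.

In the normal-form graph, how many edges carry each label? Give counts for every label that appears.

start.  V:9 E:4  edges: 0-r->0 0-q->3 1-r->1 7-r->3
1. fire R1 via {0↦3, 1↦2, 2↦6, 3↦7}  →  V:6 E:3  edges: 0-r->0 0-q->3 1-r->1
2. fire R2 via {0↦3, 1↦0, 2↦4}  →  V:5 E:2  edges: 0-q->3 1-r->1
halt: no rule applies after step 2
NF edges: [(0, 3, 'q'), (1, 1, 'r')]

Answer: q:1 r:1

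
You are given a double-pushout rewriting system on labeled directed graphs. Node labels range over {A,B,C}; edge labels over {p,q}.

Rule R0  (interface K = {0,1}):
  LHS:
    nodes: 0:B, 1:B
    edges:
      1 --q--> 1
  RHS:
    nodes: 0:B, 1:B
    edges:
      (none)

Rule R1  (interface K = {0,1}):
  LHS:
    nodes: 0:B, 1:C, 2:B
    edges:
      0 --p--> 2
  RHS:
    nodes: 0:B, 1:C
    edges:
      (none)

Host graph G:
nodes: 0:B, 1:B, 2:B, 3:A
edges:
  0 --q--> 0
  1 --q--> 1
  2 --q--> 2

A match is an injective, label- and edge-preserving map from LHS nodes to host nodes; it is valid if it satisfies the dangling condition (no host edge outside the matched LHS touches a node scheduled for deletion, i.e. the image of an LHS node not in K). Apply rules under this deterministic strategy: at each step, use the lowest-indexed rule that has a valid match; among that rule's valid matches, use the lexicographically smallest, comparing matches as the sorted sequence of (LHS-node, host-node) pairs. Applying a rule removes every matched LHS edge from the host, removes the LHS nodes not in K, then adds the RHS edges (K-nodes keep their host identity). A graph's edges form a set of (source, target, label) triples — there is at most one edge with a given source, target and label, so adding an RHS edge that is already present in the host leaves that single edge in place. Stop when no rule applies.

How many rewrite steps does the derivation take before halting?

initial: |V|=4 |E|=3  E = 0-q->0 1-q->1 2-q->2
step 1: apply R0 at {0↦0, 1↦1}  → |V|=4 |E|=2  E = 0-q->0 2-q->2
step 2: apply R0 at {0↦0, 1↦2}  → |V|=4 |E|=1  E = 0-q->0
step 3: apply R0 at {0↦1, 1↦0}  → |V|=4 |E|=0  E = ∅
final graph: no rule applies after step 3

Answer: 3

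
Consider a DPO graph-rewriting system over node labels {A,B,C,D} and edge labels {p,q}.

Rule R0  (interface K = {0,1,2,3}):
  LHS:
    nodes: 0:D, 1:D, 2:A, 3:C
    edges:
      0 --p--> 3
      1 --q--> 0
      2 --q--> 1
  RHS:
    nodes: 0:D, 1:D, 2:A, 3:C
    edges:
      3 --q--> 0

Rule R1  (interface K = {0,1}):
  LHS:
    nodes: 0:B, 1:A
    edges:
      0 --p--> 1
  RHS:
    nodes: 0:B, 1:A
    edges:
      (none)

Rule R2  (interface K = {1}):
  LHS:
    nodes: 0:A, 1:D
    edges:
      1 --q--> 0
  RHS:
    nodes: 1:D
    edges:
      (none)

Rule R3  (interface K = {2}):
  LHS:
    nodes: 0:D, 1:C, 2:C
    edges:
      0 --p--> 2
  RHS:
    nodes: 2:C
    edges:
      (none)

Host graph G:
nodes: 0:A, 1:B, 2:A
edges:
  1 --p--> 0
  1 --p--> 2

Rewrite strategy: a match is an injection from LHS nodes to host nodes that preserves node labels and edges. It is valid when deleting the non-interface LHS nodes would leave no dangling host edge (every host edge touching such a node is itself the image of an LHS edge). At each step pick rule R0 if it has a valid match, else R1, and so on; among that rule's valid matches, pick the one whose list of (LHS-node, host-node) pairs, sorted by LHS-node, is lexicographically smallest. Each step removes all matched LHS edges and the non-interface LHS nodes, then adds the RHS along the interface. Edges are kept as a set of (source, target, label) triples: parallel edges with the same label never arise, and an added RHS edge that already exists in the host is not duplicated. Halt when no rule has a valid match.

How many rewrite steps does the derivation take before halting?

[0] host  ⇒  3 nodes, 2 edges  {1-p->0 1-p->2}
[1] R1 @ {0↦1, 1↦0}  ⇒  3 nodes, 1 edges  {1-p->2}
[2] R1 @ {0↦1, 1↦2}  ⇒  3 nodes, 0 edges  {∅}
final graph: no rule applies after step 2

Answer: 2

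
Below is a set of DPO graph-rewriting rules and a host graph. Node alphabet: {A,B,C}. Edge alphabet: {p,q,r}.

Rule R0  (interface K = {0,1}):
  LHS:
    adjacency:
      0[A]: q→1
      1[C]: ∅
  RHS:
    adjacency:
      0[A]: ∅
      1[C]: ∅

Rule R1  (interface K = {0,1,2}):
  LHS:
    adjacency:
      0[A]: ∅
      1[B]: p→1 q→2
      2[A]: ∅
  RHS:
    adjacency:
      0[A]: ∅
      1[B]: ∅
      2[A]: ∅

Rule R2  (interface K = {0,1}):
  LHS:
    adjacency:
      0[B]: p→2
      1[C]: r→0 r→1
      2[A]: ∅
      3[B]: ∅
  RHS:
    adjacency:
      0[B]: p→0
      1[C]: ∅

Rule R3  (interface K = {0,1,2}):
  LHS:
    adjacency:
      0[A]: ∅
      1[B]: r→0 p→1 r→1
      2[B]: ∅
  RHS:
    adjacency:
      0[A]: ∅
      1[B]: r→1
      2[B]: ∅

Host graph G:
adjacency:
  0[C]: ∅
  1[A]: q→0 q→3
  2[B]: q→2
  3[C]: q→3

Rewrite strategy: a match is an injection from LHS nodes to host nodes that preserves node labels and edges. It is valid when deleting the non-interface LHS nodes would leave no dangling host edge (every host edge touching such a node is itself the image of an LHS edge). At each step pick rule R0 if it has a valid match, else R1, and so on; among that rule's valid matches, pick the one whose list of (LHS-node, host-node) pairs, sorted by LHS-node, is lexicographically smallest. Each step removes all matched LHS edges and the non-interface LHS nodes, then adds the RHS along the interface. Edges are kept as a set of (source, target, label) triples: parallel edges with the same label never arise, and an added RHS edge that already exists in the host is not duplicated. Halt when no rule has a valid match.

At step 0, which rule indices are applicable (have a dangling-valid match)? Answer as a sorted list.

R0: 2 valid matches — {0↦1, 1↦0}, {0↦1, 1↦3}
R1: no valid match — LHS pattern not found
R2: no valid match — LHS pattern not found
R3: no valid match — LHS pattern not found

Answer: [R0]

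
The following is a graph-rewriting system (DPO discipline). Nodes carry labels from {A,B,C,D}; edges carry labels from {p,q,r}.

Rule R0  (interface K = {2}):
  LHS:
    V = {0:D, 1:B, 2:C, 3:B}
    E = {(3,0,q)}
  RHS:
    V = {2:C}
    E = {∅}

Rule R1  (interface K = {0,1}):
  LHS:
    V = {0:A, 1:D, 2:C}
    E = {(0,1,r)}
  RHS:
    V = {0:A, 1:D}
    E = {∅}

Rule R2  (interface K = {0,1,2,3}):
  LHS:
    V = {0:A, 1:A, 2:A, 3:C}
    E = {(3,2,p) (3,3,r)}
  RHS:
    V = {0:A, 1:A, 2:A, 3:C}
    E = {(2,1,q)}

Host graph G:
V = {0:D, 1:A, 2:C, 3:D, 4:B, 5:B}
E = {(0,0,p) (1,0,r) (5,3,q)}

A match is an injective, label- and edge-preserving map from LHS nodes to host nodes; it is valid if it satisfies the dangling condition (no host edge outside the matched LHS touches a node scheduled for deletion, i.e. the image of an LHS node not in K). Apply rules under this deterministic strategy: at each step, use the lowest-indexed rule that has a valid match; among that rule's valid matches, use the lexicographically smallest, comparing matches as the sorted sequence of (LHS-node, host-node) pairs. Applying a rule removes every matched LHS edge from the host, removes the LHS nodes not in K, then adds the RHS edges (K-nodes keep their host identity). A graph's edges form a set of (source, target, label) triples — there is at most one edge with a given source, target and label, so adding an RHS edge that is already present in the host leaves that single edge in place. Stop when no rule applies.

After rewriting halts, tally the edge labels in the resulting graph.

start.  V:6 E:3  edges: 0-p->0 1-r->0 5-q->3
1. fire R0 via {0↦3, 1↦4, 2↦2, 3↦5}  →  V:3 E:2  edges: 0-p->0 1-r->0
2. fire R1 via {0↦1, 1↦0, 2↦2}  →  V:2 E:1  edges: 0-p->0
halt: no rule applies after step 2
NF edges: [(0, 0, 'p')]

Answer: p:1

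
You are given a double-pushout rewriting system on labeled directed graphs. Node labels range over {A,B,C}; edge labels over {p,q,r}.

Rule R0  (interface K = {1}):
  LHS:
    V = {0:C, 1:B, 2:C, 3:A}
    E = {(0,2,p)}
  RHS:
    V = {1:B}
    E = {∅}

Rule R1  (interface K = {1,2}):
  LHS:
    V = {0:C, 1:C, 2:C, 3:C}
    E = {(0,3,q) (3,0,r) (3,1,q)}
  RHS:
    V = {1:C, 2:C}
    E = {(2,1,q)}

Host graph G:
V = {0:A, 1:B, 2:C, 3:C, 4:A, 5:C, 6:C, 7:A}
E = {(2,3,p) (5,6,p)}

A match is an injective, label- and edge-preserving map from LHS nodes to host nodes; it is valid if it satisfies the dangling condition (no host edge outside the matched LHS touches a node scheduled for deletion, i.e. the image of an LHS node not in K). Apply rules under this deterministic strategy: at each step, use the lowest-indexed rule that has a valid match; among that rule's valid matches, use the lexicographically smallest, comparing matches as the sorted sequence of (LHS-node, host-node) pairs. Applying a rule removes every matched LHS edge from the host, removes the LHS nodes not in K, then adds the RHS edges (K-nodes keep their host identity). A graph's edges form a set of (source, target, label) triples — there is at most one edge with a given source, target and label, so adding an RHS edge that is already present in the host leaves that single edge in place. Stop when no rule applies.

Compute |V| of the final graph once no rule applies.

Answer: 2

Rewrite trace:
start.  V:8 E:2  edges: 2-p->3 5-p->6
1. fire R0 via {0↦2, 1↦1, 2↦3, 3↦0}  →  V:5 E:1  edges: 5-p->6
2. fire R0 via {0↦5, 1↦1, 2↦6, 3↦4}  →  V:2 E:0  edges: ∅
normal form: no rule applies after step 2
NF nodes: {1:B, 7:A}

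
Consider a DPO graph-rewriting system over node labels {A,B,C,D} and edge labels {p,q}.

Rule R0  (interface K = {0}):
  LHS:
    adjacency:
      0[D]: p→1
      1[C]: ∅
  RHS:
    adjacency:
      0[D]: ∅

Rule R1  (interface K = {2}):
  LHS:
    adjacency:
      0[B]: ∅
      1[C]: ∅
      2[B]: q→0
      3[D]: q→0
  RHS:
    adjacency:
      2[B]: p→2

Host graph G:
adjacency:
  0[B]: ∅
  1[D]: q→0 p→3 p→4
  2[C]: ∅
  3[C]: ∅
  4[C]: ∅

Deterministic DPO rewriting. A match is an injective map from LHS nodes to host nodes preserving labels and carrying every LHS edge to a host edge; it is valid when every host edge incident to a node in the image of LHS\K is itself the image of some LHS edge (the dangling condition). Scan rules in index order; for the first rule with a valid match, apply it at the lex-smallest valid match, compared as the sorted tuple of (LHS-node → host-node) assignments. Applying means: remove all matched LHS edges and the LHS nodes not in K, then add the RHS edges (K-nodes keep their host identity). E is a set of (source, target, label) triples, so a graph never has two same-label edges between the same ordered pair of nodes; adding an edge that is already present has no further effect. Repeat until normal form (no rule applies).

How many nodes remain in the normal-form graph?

[0] host  ⇒  5 nodes, 3 edges  {1-q->0 1-p->3 1-p->4}
[1] R0 @ {0↦1, 1↦3}  ⇒  4 nodes, 2 edges  {1-q->0 1-p->4}
[2] R0 @ {0↦1, 1↦4}  ⇒  3 nodes, 1 edges  {1-q->0}
final graph: no rule applies after step 2
NF nodes: {0:B, 1:D, 2:C}

Answer: 3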